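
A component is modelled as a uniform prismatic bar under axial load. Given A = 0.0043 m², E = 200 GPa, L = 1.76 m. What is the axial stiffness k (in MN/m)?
Model: a uniform prismatic bar under axial load, so k = (A·E) / L.
Convert to SI units:
  E = 200 GPa = 2 × 10¹¹ Pa
Substitute:
  k = (0.0043 × (2 × 10¹¹)) / 1.76
  k = 4.886 × 10⁸ N/m
Convert: k = 4.886 × 10⁸ N/m = 488.6 MN/m
Final answer: k = 488.6 MN/m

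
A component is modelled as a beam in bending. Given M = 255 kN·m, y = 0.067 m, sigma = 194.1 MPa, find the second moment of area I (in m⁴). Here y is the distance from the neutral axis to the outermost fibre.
Model: a beam in bending, so sigma = (M·y) / I.
Solve for I: I = (M·y) / sigma.
Convert to SI units:
  M = 255 kN·m = 255000 N·m
  sigma = 194.1 MPa = 1.941 × 10⁸ Pa
Substitute:
  I = (255000 × 0.067) / (1.941 × 10⁸)
  I = 8.802 × 10⁻⁵ m⁴
Final answer: I = 8.802 × 10⁻⁵ m⁴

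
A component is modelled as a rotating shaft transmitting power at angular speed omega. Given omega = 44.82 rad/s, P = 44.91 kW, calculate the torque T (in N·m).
Model: a rotating shaft transmitting power at angular speed omega, so P = T·omega.
Solve for T: T = P / omega.
Convert to SI units:
  P = 44.91 kW = 44910 W
Substitute:
  T = 44910 / 44.82
  T = 1002 N·m
Final answer: T = 1002 N·m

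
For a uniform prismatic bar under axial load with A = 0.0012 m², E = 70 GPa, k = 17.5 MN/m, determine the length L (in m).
Model: a uniform prismatic bar under axial load, so k = (A·E) / L.
Solve for L: L = (A·E) / k.
Convert to SI units:
  E = 70 GPa = 7 × 10¹⁰ Pa
  k = 17.5 MN/m = 1.75 × 10⁷ N/m
Substitute:
  L = (0.0012 × (7 × 10¹⁰)) / (1.75 × 10⁷)
  L = 4.8 m
Final answer: L = 4.8 m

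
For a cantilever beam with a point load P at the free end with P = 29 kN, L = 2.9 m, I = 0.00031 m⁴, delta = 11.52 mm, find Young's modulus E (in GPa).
Model: a cantilever beam with a point load P at the free end, so delta = (P·L^3) / (3·E·I).
Solve for E: E = (P·L^3) / (3·delta·I).
Convert to SI units:
  P = 29 kN = 29000 N
  delta = 11.52 mm = 0.01152 m
Substitute:
  E = (29000 × 2.9^3) / (3 × 0.01152 × 0.00031)
  E = 6.602 × 10¹⁰ Pa
Convert: E = 6.602 × 10¹⁰ Pa = 66.02 GPa
Final answer: E = 66.02 GPa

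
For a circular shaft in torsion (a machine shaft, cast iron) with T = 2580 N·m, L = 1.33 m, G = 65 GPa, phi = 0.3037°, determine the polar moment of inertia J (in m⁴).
Model: a circular shaft in torsion, so phi = (T·L) / (G·J).
Solve for J: J = (T·L) / (phi·G).
Convert to SI units:
  G = 65 GPa = 6.5 × 10¹⁰ Pa
  phi = 0.3037° = 0.005301 rad
Substitute:
  J = (2580 × 1.33) / (0.005301 × (6.5 × 10¹⁰))
  J = 9.959 × 10⁻⁶ m⁴
Final answer: J = 9.959 × 10⁻⁶ m⁴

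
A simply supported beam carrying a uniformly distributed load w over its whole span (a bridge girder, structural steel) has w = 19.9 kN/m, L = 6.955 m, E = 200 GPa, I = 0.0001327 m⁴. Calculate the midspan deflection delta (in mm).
Model: a simply supported beam carrying a uniformly distributed load w over its whole span, so delta = (5·w·L^4) / (384·E·I).
Convert to SI units:
  w = 19.9 kN/m = 19900 N/m
  E = 200 GPa = 2 × 10¹¹ Pa
Substitute:
  delta = (5 × 19900 × 6.955^4) / (384 × (2 × 10¹¹) × 0.0001327)
  delta = 0.02284 m
Convert: delta = 0.02284 m = 22.84 mm
Final answer: delta = 22.84 mm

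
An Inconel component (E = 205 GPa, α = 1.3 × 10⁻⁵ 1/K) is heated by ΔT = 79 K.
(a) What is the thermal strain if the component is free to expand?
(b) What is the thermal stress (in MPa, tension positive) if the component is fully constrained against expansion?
(a) Free thermal strain ε_th = α·ΔT = (1.3 × 10⁻⁵) × 79 = 0.001027
(b) Fully constrained, the expansion is suppressed, so σ = -E·α·ΔT. Convert E = 205 GPa = 2.05 × 10¹¹ Pa.
  σ = -(2.05 × 10¹¹) × (1.3 × 10⁻⁵) × 79 = -2.105 × 10⁸ Pa = -210.5 MPa (compressive)
Final answer: (a) ε_th = 0.001027, (b) σ = -210.5 MPa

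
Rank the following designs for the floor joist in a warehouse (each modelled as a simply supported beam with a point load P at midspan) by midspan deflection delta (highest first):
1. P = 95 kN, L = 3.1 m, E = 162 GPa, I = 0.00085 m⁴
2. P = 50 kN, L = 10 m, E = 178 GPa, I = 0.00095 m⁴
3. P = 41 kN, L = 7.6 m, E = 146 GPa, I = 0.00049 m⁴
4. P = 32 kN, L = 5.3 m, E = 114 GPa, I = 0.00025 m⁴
Model: a simply supported beam with a point load P at midspan, so delta = (P·L^3) / (48·E·I) (SI units).
  Case 1: delta = (95000 × 3.1^3) / (48 × (1.62 × 10¹¹) × 0.00085) = 0.0004282 m = 0.4282 mm
  Case 2: delta = (50000 × 10^3) / (48 × (1.78 × 10¹¹) × 0.00095) = 0.00616 m = 6.16 mm
  Case 3: delta = (41000 × 7.6^3) / (48 × (1.46 × 10¹¹) × 0.00049) = 0.005241 m = 5.241 mm
  Case 4: delta = (32000 × 5.3^3) / (48 × (1.14 × 10¹¹) × 0.00025) = 0.003483 m = 3.483 mm
Ordering: 6.16 mm (case 2) > 5.241 mm (case 3) > 3.483 mm (case 4) > 0.4282 mm (case 1)
Final answer: 2, 3, 4, 1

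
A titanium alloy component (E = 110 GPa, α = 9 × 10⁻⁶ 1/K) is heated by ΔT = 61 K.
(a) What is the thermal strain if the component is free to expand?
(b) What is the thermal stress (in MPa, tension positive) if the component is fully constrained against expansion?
(a) Free thermal strain ε_th = α·ΔT = (9 × 10⁻⁶) × 61 = 0.000549
(b) Fully constrained, the expansion is suppressed, so σ = -E·α·ΔT. Convert E = 110 GPa = 1.1 × 10¹¹ Pa.
  σ = -(1.1 × 10¹¹) × (9 × 10⁻⁶) × 61 = -6.039 × 10⁷ Pa = -60.39 MPa (compressive)
Final answer: (a) ε_th = 0.000549, (b) σ = -60.39 MPa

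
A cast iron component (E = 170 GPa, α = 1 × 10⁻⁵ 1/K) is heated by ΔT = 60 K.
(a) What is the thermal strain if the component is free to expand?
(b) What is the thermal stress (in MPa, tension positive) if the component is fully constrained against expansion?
(a) Free thermal strain ε_th = α·ΔT = (1 × 10⁻⁵) × 60 = 0.0006
(b) Fully constrained, the expansion is suppressed, so σ = -E·α·ΔT. Convert E = 170 GPa = 1.7 × 10¹¹ Pa.
  σ = -(1.7 × 10¹¹) × (1 × 10⁻⁵) × 60 = -1.02 × 10⁸ Pa = -102 MPa (compressive)
Final answer: (a) ε_th = 0.0006, (b) σ = -102 MPa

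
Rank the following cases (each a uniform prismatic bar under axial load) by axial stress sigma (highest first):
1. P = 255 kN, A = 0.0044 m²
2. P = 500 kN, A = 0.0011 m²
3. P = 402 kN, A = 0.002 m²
Model: a uniform prismatic bar under axial load, so sigma = P / A (SI units).
  Case 1: sigma = 255000 / 0.0044 = 5.795 × 10⁷ Pa = 57.95 MPa
  Case 2: sigma = 500000 / 0.0011 = 4.545 × 10⁸ Pa = 454.5 MPa
  Case 3: sigma = 402000 / 0.002 = 2.01 × 10⁸ Pa = 201 MPa
Ordering: 454.5 MPa (case 2) > 201 MPa (case 3) > 57.95 MPa (case 1)
Final answer: 2, 3, 1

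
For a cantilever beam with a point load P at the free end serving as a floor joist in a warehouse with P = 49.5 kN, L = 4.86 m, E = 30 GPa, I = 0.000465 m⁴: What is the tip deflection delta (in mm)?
Model: a cantilever beam with a point load P at the free end, so delta = (P·L^3) / (3·E·I).
Convert to SI units:
  P = 49.5 kN = 49500 N
  E = 30 GPa = 3 × 10¹⁰ Pa
Substitute:
  delta = (49500 × 4.86^3) / (3 × (3 × 10¹⁰) × 0.000465)
  delta = 0.1358 m
Convert: delta = 0.1358 m = 135.8 mm
Final answer: delta = 135.8 mm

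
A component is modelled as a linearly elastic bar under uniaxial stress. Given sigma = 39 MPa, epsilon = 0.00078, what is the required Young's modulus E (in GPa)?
Model: a linearly elastic bar under uniaxial stress, so epsilon = sigma / E.
Solve for E: E = sigma / epsilon.
Convert to SI units:
  sigma = 39 MPa = 3.9 × 10⁷ Pa
Substitute:
  E = (3.9 × 10⁷) / 0.00078
  E = 5 × 10¹⁰ Pa
Convert: E = 5 × 10¹⁰ Pa = 50 GPa
Final answer: E = 50 GPa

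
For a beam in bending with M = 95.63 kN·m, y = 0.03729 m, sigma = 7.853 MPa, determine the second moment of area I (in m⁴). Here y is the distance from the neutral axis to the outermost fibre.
Model: a beam in bending, so sigma = (M·y) / I.
Solve for I: I = (M·y) / sigma.
Convert to SI units:
  M = 95.63 kN·m = 95630 N·m
  sigma = 7.853 MPa = 7.853 × 10⁶ Pa
Substitute:
  I = (95630 × 0.03729) / (7.853 × 10⁶)
  I = 0.0004541 m⁴
Final answer: I = 0.0004541 m⁴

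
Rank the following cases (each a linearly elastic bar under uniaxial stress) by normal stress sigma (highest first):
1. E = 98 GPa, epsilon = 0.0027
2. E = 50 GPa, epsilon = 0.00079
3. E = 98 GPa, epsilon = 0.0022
Model: a linearly elastic bar under uniaxial stress, so sigma = E·epsilon (SI units).
  Case 1: sigma = (9.8 × 10¹⁰) × 0.0027 = 2.646 × 10⁸ Pa = 264.6 MPa
  Case 2: sigma = (5 × 10¹⁰) × 0.00079 = 3.95 × 10⁷ Pa = 39.5 MPa
  Case 3: sigma = (9.8 × 10¹⁰) × 0.0022 = 2.156 × 10⁸ Pa = 215.6 MPa
Ordering: 264.6 MPa (case 1) > 215.6 MPa (case 3) > 39.5 MPa (case 2)
Final answer: 1, 3, 2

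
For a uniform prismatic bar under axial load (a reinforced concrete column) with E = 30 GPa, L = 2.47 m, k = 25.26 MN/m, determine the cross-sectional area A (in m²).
Model: a uniform prismatic bar under axial load, so k = (A·E) / L.
Solve for A: A = (k·L) / E.
Convert to SI units:
  E = 30 GPa = 3 × 10¹⁰ Pa
  k = 25.26 MN/m = 2.526 × 10⁷ N/m
Substitute:
  A = ((2.526 × 10⁷) × 2.47) / (3 × 10¹⁰)
  A = 0.00208 m²
Final answer: A = 0.00208 m²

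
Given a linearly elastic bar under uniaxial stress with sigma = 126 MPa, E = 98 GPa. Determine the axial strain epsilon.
Model: a linearly elastic bar under uniaxial stress, so epsilon = sigma / E.
Convert to SI units:
  sigma = 126 MPa = 1.26 × 10⁸ Pa
  E = 98 GPa = 9.8 × 10¹⁰ Pa
Substitute:
  epsilon = (1.26 × 10⁸) / (9.8 × 10¹⁰)
  epsilon = 0.001286
Final answer: epsilon = 0.001286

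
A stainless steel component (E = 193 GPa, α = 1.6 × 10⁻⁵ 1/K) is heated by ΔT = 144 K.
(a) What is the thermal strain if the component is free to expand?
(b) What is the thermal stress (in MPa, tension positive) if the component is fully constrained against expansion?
(a) Free thermal strain ε_th = α·ΔT = (1.6 × 10⁻⁵) × 144 = 0.002304
(b) Fully constrained, the expansion is suppressed, so σ = -E·α·ΔT. Convert E = 193 GPa = 1.93 × 10¹¹ Pa.
  σ = -(1.93 × 10¹¹) × (1.6 × 10⁻⁵) × 144 = -4.447 × 10⁸ Pa = -444.7 MPa (compressive)
Final answer: (a) ε_th = 0.002304, (b) σ = -444.7 MPa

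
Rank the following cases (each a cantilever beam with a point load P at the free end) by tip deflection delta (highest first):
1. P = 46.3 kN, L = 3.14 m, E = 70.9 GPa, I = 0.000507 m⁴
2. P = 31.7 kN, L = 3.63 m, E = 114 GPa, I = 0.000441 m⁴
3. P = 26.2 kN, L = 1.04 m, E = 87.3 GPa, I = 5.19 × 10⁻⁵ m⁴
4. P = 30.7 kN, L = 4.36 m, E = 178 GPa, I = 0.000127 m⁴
Model: a cantilever beam with a point load P at the free end, so delta = (P·L^3) / (3·E·I) (SI units).
  Case 1: delta = (46300 × 3.14^3) / (3 × (7.09 × 10¹⁰) × 0.000507) = 0.01329 m = 13.29 mm
  Case 2: delta = (31700 × 3.63^3) / (3 × (1.14 × 10¹¹) × 0.000441) = 0.01005 m = 10.05 mm
  Case 3: delta = (26200 × 1.04^3) / (3 × (8.73 × 10¹⁰) × (5.19 × 10⁻⁵)) = 0.002168 m = 2.168 mm
  Case 4: delta = (30700 × 4.36^3) / (3 × (1.78 × 10¹¹) × 0.000127) = 0.03752 m = 37.52 mm
Ordering: 37.52 mm (case 4) > 13.29 mm (case 1) > 10.05 mm (case 2) > 2.168 mm (case 3)
Final answer: 4, 1, 2, 3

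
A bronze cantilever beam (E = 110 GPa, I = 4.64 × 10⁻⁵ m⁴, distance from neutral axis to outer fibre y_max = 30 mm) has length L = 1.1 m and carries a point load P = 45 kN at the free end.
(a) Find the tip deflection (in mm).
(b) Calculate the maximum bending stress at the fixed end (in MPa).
(a) Tip deflection of a cantilever with an end point load: δ = P·L^3 / (3·E·I). Convert P = 45 kN = 45000 N, E = 110 GPa = 1.1 × 10¹¹ Pa.
  δ = (45000 × 1.1^3) / (3 × (1.1 × 10¹¹) × (4.64 × 10⁻⁵)) = 0.003912 m = 3.912 mm
(b) Maximum bending moment at the fixed end: M = P·L = 45000 × 1.1 = 49500 N·m. Convert y_max = 30 mm = 0.03 m.
  σ = M·y_max / I = (49500 × 0.03) / (4.64 × 10⁻⁵) = 3.2 × 10⁷ Pa = 32 MPa
Final answer: (a) δ = 3.912 mm, (b) σ = 32 MPa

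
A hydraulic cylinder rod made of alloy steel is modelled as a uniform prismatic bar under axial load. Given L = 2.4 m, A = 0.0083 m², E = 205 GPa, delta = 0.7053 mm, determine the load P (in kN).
Model: a uniform prismatic bar under axial load, so delta = (P·L) / (A·E).
Solve for P: P = (delta·A·E) / L.
Convert to SI units:
  E = 205 GPa = 2.05 × 10¹¹ Pa
  delta = 0.7053 mm = 0.0007053 m
Substitute:
  P = (0.0007053 × 0.0083 × (2.05 × 10¹¹)) / 2.4
  P = 500000 N
Convert: P = 500000 N = 500 kN
Final answer: P = 500 kN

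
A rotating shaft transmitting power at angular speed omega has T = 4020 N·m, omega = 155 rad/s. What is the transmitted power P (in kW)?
Model: a rotating shaft transmitting power at angular speed omega, so P = T·omega.
Substitute:
  P = 4020 × 155
  P = 623100 W
Convert: P = 623100 W = 623.1 kW
Final answer: P = 623.1 kW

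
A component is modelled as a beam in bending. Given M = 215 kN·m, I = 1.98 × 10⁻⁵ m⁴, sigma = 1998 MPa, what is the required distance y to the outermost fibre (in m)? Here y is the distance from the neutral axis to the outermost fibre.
Model: a beam in bending, so sigma = (M·y) / I.
Solve for y: y = (sigma·I) / M.
Convert to SI units:
  M = 215 kN·m = 215000 N·m
  sigma = 1998 MPa = 1.998 × 10⁹ Pa
Substitute:
  y = ((1.998 × 10⁹) × (1.98 × 10⁻⁵)) / 215000
  y = 0.184 m
Final answer: y = 0.184 m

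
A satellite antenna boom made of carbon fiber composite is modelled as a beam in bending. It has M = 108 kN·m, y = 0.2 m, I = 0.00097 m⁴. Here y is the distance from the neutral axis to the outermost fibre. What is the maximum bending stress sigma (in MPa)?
Model: a beam in bending, so sigma = (M·y) / I.
Convert to SI units:
  M = 108 kN·m = 108000 N·m
Substitute:
  sigma = (108000 × 0.2) / 0.00097
  sigma = 2.227 × 10⁷ Pa
Convert: sigma = 2.227 × 10⁷ Pa = 22.27 MPa
Final answer: sigma = 22.27 MPa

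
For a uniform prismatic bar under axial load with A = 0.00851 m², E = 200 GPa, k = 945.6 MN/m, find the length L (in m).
Model: a uniform prismatic bar under axial load, so k = (A·E) / L.
Solve for L: L = (A·E) / k.
Convert to SI units:
  E = 200 GPa = 2 × 10¹¹ Pa
  k = 945.6 MN/m = 9.456 × 10⁸ N/m
Substitute:
  L = (0.00851 × (2 × 10¹¹)) / (9.456 × 10⁸)
  L = 1.8 m
Final answer: L = 1.8 m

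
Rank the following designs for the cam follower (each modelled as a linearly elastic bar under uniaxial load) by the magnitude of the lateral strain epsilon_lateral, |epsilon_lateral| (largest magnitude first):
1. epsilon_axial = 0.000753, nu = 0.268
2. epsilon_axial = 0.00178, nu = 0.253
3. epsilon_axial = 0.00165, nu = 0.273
Model: a linearly elastic bar under uniaxial load, so epsilon_lateral = -nu·epsilon_axial (SI units).
  Case 1: epsilon_lateral = -(0.268 × 0.000753) = -0.0002018
  Case 2: epsilon_lateral = -(0.253 × 0.00178) = -0.0004503
  Case 3: epsilon_lateral = -(0.273 × 0.00165) = -0.0004505
Ordering by |epsilon_lateral|: 0.0004505 (case 3) > 0.0004503 (case 2) > 0.0002018 (case 1)
Final answer: 3, 2, 1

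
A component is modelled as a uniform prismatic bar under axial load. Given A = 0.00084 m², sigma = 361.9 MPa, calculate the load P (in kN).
Model: a uniform prismatic bar under axial load, so sigma = P / A.
Solve for P: P = sigma·A.
Convert to SI units:
  sigma = 361.9 MPa = 3.619 × 10⁸ Pa
Substitute:
  P = (3.619 × 10⁸) × 0.00084
  P = 304000 N
Convert: P = 304000 N = 304 kN
Final answer: P = 304 kN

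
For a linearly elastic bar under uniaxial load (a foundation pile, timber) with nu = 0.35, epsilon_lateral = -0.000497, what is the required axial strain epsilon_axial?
Model: a linearly elastic bar under uniaxial load, so epsilon_lateral = -nu·epsilon_axial.
Solve for epsilon_axial: epsilon_axial = -epsilon_lateral / nu.
Substitute:
  epsilon_axial = -(-0.000497) / 0.35
  epsilon_axial = 0.00142
Final answer: epsilon_axial = 0.00142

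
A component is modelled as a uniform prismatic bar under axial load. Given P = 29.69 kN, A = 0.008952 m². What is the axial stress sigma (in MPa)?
Model: a uniform prismatic bar under axial load, so sigma = P / A.
Convert to SI units:
  P = 29.69 kN = 29690 N
Substitute:
  sigma = 29690 / 0.008952
  sigma = 3.317 × 10⁶ Pa
Convert: sigma = 3.317 × 10⁶ Pa = 3.317 MPa
Final answer: sigma = 3.317 MPa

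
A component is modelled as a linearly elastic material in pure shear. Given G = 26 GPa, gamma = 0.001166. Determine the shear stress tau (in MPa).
Model: a linearly elastic material in pure shear, so tau = G·gamma.
Convert to SI units:
  G = 26 GPa = 2.6 × 10¹⁰ Pa
Substitute:
  tau = (2.6 × 10¹⁰) × 0.001166
  tau = 3.032 × 10⁷ Pa
Convert: tau = 3.032 × 10⁷ Pa = 30.32 MPa
Final answer: tau = 30.32 MPa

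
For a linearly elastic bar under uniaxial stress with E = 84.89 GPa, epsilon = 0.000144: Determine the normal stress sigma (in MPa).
Model: a linearly elastic bar under uniaxial stress, so sigma = E·epsilon.
Convert to SI units:
  E = 84.89 GPa = 8.489 × 10¹⁰ Pa
Substitute:
  sigma = (8.489 × 10¹⁰) × 0.000144
  sigma = 1.222 × 10⁷ Pa
Convert: sigma = 1.222 × 10⁷ Pa = 12.22 MPa
Final answer: sigma = 12.22 MPa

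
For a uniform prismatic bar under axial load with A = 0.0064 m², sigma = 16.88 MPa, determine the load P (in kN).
Model: a uniform prismatic bar under axial load, so sigma = P / A.
Solve for P: P = sigma·A.
Convert to SI units:
  sigma = 16.88 MPa = 1.688 × 10⁷ Pa
Substitute:
  P = (1.688 × 10⁷) × 0.0064
  P = 108000 N
Convert: P = 108000 N = 108 kN
Final answer: P = 108 kN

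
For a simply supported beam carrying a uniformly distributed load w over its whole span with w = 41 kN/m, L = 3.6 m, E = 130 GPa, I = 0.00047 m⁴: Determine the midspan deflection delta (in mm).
Model: a simply supported beam carrying a uniformly distributed load w over its whole span, so delta = (5·w·L^4) / (384·E·I).
Convert to SI units:
  w = 41 kN/m = 41000 N/m
  E = 130 GPa = 1.3 × 10¹¹ Pa
Substitute:
  delta = (5 × 41000 × 3.6^4) / (384 × (1.3 × 10¹¹) × 0.00047)
  delta = 0.001468 m
Convert: delta = 0.001468 m = 1.468 mm
Final answer: delta = 1.468 mm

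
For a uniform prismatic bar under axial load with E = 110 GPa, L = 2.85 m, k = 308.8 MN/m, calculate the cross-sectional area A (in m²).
Model: a uniform prismatic bar under axial load, so k = (A·E) / L.
Solve for A: A = (k·L) / E.
Convert to SI units:
  E = 110 GPa = 1.1 × 10¹¹ Pa
  k = 308.8 MN/m = 3.088 × 10⁸ N/m
Substitute:
  A = ((3.088 × 10⁸) × 2.85) / (1.1 × 10¹¹)
  A = 0.008001 m²
Final answer: A = 0.008001 m²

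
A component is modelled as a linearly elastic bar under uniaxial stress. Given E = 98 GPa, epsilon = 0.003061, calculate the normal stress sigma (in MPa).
Model: a linearly elastic bar under uniaxial stress, so epsilon = sigma / E.
Solve for sigma: sigma = epsilon·E.
Convert to SI units:
  E = 98 GPa = 9.8 × 10¹⁰ Pa
Substitute:
  sigma = 0.003061 × (9.8 × 10¹⁰)
  sigma = 3 × 10⁸ Pa
Convert: sigma = 3 × 10⁸ Pa = 300 MPa
Final answer: sigma = 300 MPa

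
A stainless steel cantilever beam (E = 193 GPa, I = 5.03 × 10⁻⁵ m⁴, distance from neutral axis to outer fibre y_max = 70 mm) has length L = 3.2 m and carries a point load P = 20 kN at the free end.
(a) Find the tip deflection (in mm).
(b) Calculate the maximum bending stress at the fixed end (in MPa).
(a) Tip deflection of a cantilever with an end point load: δ = P·L^3 / (3·E·I). Convert P = 20 kN = 20000 N, E = 193 GPa = 1.93 × 10¹¹ Pa.
  δ = (20000 × 3.2^3) / (3 × (1.93 × 10¹¹) × (5.03 × 10⁻⁵)) = 0.0225 m = 22.5 mm
(b) Maximum bending moment at the fixed end: M = P·L = 20000 × 3.2 = 64000 N·m. Convert y_max = 70 mm = 0.07 m.
  σ = M·y_max / I = (64000 × 0.07) / (5.03 × 10⁻⁵) = 8.907 × 10⁷ Pa = 89.07 MPa
Final answer: (a) δ = 22.5 mm, (b) σ = 89.07 MPa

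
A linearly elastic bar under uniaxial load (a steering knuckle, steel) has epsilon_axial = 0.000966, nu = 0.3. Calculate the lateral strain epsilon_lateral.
Model: a linearly elastic bar under uniaxial load, so epsilon_lateral = -nu·epsilon_axial.
Substitute:
  epsilon_lateral = -(0.3 × 0.000966)
  epsilon_lateral = -0.0002898
Final answer: epsilon_lateral = -0.0002898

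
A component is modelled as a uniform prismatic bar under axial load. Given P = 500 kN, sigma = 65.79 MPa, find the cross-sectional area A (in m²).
Model: a uniform prismatic bar under axial load, so sigma = P / A.
Solve for A: A = P / sigma.
Convert to SI units:
  P = 500 kN = 500000 N
  sigma = 65.79 MPa = 6.579 × 10⁷ Pa
Substitute:
  A = 500000 / (6.579 × 10⁷)
  A = 0.0076 m²
Final answer: A = 0.0076 m²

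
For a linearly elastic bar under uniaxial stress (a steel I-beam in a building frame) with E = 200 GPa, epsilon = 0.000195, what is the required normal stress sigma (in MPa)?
Model: a linearly elastic bar under uniaxial stress, so epsilon = sigma / E.
Solve for sigma: sigma = epsilon·E.
Convert to SI units:
  E = 200 GPa = 2 × 10¹¹ Pa
Substitute:
  sigma = 0.000195 × (2 × 10¹¹)
  sigma = 3.9 × 10⁷ Pa
Convert: sigma = 3.9 × 10⁷ Pa = 39 MPa
Final answer: sigma = 39 MPa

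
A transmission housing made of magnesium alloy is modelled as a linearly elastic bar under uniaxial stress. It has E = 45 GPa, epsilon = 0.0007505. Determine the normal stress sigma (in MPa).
Model: a linearly elastic bar under uniaxial stress, so sigma = E·epsilon.
Convert to SI units:
  E = 45 GPa = 4.5 × 10¹⁰ Pa
Substitute:
  sigma = (4.5 × 10¹⁰) × 0.0007505
  sigma = 3.377 × 10⁷ Pa
Convert: sigma = 3.377 × 10⁷ Pa = 33.77 MPa
Final answer: sigma = 33.77 MPa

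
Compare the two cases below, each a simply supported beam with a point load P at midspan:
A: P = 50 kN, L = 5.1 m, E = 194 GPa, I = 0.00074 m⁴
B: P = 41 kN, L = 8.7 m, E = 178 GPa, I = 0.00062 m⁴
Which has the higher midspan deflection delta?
Model: a simply supported beam with a point load P at midspan, so delta = (P·L^3) / (48·E·I) (SI units).
  A: delta = (50000 × 5.1^3) / (48 × (1.94 × 10¹¹) × 0.00074) = 0.0009625 m = 0.9625 mm
  B: delta = (41000 × 8.7^3) / (48 × (1.78 × 10¹¹) × 0.00062) = 0.005097 m = 5.097 mm
5.097 mm > 0.9625 mm, so B is larger.
Final answer: B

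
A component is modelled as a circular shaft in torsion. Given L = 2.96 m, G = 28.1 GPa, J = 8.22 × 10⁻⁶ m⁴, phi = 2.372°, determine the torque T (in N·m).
Model: a circular shaft in torsion, so phi = (T·L) / (G·J).
Solve for T: T = (phi·G·J) / L.
Convert to SI units:
  G = 28.1 GPa = 2.81 × 10¹⁰ Pa
  phi = 2.372° = 0.0414 rad
Substitute:
  T = (0.0414 × (2.81 × 10¹⁰) × (8.22 × 10⁻⁶)) / 2.96
  T = 3231 N·m
Final answer: T = 3231 N·m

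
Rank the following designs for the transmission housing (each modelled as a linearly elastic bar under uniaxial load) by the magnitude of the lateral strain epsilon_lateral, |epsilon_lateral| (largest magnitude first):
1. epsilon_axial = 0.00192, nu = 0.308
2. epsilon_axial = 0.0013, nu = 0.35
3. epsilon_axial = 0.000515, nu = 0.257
Model: a linearly elastic bar under uniaxial load, so epsilon_lateral = -nu·epsilon_axial (SI units).
  Case 1: epsilon_lateral = -(0.308 × 0.00192) = -0.0005914
  Case 2: epsilon_lateral = -(0.35 × 0.0013) = -0.000455
  Case 3: epsilon_lateral = -(0.257 × 0.000515) = -0.0001324
Ordering by |epsilon_lateral|: 0.0005914 (case 1) > 0.000455 (case 2) > 0.0001324 (case 3)
Final answer: 1, 2, 3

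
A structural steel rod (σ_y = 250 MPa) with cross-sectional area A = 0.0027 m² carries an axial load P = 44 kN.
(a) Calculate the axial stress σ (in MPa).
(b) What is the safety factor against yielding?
(a) Axial stress σ = P/A. Convert P = 44 kN = 44000 N.
  σ = 44000 / 0.0027 = 1.63 × 10⁷ Pa = 16.3 MPa
(b) Safety factor SF = σ_y/σ = 250 / 16.3 = 15.34
Final answer: (a) σ = 16.3 MPa, (b) SF = 15.34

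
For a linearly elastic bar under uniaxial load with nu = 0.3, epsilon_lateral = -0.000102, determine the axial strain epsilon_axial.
Model: a linearly elastic bar under uniaxial load, so epsilon_lateral = -nu·epsilon_axial.
Solve for epsilon_axial: epsilon_axial = -epsilon_lateral / nu.
Substitute:
  epsilon_axial = -(-0.000102) / 0.3
  epsilon_axial = 0.00034
Final answer: epsilon_axial = 0.00034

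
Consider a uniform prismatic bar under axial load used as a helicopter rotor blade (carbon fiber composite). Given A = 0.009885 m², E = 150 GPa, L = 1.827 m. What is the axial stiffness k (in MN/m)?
Model: a uniform prismatic bar under axial load, so k = (A·E) / L.
Convert to SI units:
  E = 150 GPa = 1.5 × 10¹¹ Pa
Substitute:
  k = (0.009885 × (1.5 × 10¹¹)) / 1.827
  k = 8.116 × 10⁸ N/m
Convert: k = 8.116 × 10⁸ N/m = 811.6 MN/m
Final answer: k = 811.6 MN/m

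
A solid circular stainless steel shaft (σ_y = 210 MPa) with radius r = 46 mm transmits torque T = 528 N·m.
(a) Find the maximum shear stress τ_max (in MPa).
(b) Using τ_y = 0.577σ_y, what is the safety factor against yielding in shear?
(a) For a solid circular shaft, τ_max = T·r/J with J = π·r^4/2, i.e. τ_max = 2·T / (π·r^3). Convert r = 46 mm = 0.046 m.
  τ_max = (2 × 528) / (π × 0.046^3) = 3.453 × 10⁶ Pa = 3.453 MPa
(b) τ_y = 0.577 × 210 = 121.17 MPa
  SF = τ_y/τ_max = 121.17 / 3.453 = 35.09
Final answer: (a) τ_max = 3.453 MPa, (b) SF = 35.09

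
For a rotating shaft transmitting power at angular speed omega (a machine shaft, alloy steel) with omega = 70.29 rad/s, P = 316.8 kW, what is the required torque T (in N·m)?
Model: a rotating shaft transmitting power at angular speed omega, so P = T·omega.
Solve for T: T = P / omega.
Convert to SI units:
  P = 316.8 kW = 316800 W
Substitute:
  T = 316800 / 70.29
  T = 4507 N·m
Final answer: T = 4507 N·m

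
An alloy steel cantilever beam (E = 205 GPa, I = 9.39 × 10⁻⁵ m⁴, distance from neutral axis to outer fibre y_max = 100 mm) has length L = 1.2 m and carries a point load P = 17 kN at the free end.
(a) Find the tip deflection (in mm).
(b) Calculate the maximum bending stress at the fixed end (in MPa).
(a) Tip deflection of a cantilever with an end point load: δ = P·L^3 / (3·E·I). Convert P = 17 kN = 17000 N, E = 205 GPa = 2.05 × 10¹¹ Pa.
  δ = (17000 × 1.2^3) / (3 × (2.05 × 10¹¹) × (9.39 × 10⁻⁵)) = 0.0005087 m = 0.5087 mm
(b) Maximum bending moment at the fixed end: M = P·L = 17000 × 1.2 = 20400 N·m. Convert y_max = 100 mm = 0.1 m.
  σ = M·y_max / I = (20400 × 0.1) / (9.39 × 10⁻⁵) = 2.173 × 10⁷ Pa = 21.73 MPa
Final answer: (a) δ = 0.5087 mm, (b) σ = 21.73 MPa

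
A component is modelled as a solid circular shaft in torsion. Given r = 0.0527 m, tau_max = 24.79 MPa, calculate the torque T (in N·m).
Model: a solid circular shaft in torsion, so tau_max = (2·T) / (π·r^3).
Solve for T: T = (π·tau_max·r^3) / 2.
Convert to SI units:
  tau_max = 24.79 MPa = 2.479 × 10⁷ Pa
Substitute:
  T = (π × (2.479 × 10⁷) × 0.0527^3) / 2
  T = 5699 N·m
Final answer: T = 5699 N·m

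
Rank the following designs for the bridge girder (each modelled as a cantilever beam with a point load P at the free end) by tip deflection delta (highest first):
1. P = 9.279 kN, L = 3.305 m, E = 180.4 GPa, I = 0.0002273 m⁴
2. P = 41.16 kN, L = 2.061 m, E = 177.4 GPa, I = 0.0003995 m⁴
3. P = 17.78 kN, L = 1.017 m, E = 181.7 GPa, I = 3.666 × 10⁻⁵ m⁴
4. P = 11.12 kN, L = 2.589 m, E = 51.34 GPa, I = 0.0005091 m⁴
Model: a cantilever beam with a point load P at the free end, so delta = (P·L^3) / (3·E·I) (SI units).
  Case 1: delta = (9279 × 3.305^3) / (3 × (1.804 × 10¹¹) × 0.0002273) = 0.002723 m = 2.723 mm
  Case 2: delta = (41160 × 2.061^3) / (3 × (1.774 × 10¹¹) × 0.0003995) = 0.001695 m = 1.695 mm
  Case 3: delta = (17780 × 1.017^3) / (3 × (1.817 × 10¹¹) × (3.666 × 10⁻⁵)) = 0.0009359 m = 0.9359 mm
  Case 4: delta = (11120 × 2.589^3) / (3 × (5.134 × 10¹⁰) × 0.0005091) = 0.002461 m = 2.461 mm
Ordering: 2.723 mm (case 1) > 2.461 mm (case 4) > 1.695 mm (case 2) > 0.9359 mm (case 3)
Final answer: 1, 4, 2, 3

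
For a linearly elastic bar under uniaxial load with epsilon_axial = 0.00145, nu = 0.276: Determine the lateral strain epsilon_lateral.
Model: a linearly elastic bar under uniaxial load, so epsilon_lateral = -nu·epsilon_axial.
Substitute:
  epsilon_lateral = -(0.276 × 0.00145)
  epsilon_lateral = -0.0004002
Final answer: epsilon_lateral = -0.0004002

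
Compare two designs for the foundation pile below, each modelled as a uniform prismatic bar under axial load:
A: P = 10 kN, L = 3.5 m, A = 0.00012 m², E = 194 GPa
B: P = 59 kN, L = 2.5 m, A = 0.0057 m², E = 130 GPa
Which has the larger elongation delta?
Model: a uniform prismatic bar under axial load, so delta = (P·L) / (A·E) (SI units).
  A: delta = (10000 × 3.5) / (0.00012 × (1.94 × 10¹¹)) = 0.001503 m = 1.503 mm
  B: delta = (59000 × 2.5) / (0.0057 × (1.3 × 10¹¹)) = 0.0001991 m = 0.1991 mm
1.503 mm > 0.1991 mm, so A is larger.
Final answer: A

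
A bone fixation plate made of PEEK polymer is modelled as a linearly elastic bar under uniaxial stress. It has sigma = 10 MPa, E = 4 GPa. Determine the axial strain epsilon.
Model: a linearly elastic bar under uniaxial stress, so epsilon = sigma / E.
Convert to SI units:
  sigma = 10 MPa = 1 × 10⁷ Pa
  E = 4 GPa = 4 × 10⁹ Pa
Substitute:
  epsilon = (1 × 10⁷) / (4 × 10⁹)
  epsilon = 0.0025
Final answer: epsilon = 0.0025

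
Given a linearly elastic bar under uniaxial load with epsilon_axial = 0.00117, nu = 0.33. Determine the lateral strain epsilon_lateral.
Model: a linearly elastic bar under uniaxial load, so epsilon_lateral = -nu·epsilon_axial.
Substitute:
  epsilon_lateral = -(0.33 × 0.00117)
  epsilon_lateral = -0.0003861
Final answer: epsilon_lateral = -0.0003861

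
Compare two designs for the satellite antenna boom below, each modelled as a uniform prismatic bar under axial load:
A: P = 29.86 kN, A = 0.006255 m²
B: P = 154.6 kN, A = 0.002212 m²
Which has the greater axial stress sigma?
Model: a uniform prismatic bar under axial load, so sigma = P / A (SI units).
  A: sigma = 29860 / 0.006255 = 4.774 × 10⁶ Pa = 4.774 MPa
  B: sigma = 154600 / 0.002212 = 6.989 × 10⁷ Pa = 69.89 MPa
69.89 MPa > 4.774 MPa, so B is larger.
Final answer: B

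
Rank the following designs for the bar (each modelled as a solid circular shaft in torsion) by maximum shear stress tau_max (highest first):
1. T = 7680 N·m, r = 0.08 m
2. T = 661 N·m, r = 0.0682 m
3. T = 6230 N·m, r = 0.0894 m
Model: a solid circular shaft in torsion, so tau_max = (2·T) / (π·r^3) (SI units).
  Case 1: tau_max = (2 × 7680) / (π × 0.08^3) = 9.549 × 10⁶ Pa = 9.549 MPa
  Case 2: tau_max = (2 × 661) / (π × 0.0682^3) = 1.327 × 10⁶ Pa = 1.327 MPa
  Case 3: tau_max = (2 × 6230) / (π × 0.0894^3) = 5.551 × 10⁶ Pa = 5.551 MPa
Ordering: 9.549 MPa (case 1) > 5.551 MPa (case 3) > 1.327 MPa (case 2)
Final answer: 1, 3, 2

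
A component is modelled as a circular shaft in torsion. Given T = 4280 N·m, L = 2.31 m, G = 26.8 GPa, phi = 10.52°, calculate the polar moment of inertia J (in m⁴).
Model: a circular shaft in torsion, so phi = (T·L) / (G·J).
Solve for J: J = (T·L) / (phi·G).
Convert to SI units:
  G = 26.8 GPa = 2.68 × 10¹⁰ Pa
  phi = 10.52° = 0.1836 rad
Substitute:
  J = (4280 × 2.31) / (0.1836 × (2.68 × 10¹⁰))
  J = 2.009 × 10⁻⁶ m⁴
Final answer: J = 2.009 × 10⁻⁶ m⁴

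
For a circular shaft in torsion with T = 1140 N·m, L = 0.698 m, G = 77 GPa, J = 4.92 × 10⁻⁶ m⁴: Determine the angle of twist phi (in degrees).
Model: a circular shaft in torsion, so phi = (T·L) / (G·J).
Convert to SI units:
  G = 77 GPa = 7.7 × 10¹⁰ Pa
Substitute:
  phi = (1140 × 0.698) / ((7.7 × 10¹⁰) × (4.92 × 10⁻⁶))
  phi = 0.0021 rad
Convert to degrees: phi = 0.0021 × 180/π = 0.1203°
Final answer: phi = 0.1203°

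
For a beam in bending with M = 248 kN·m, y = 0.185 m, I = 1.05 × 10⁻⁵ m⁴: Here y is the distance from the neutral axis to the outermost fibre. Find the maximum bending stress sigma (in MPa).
Model: a beam in bending, so sigma = (M·y) / I.
Convert to SI units:
  M = 248 kN·m = 248000 N·m
Substitute:
  sigma = (248000 × 0.185) / (1.05 × 10⁻⁵)
  sigma = 4.37 × 10⁹ Pa
Convert: sigma = 4.37 × 10⁹ Pa = 4370 MPa
Final answer: sigma = 4370 MPa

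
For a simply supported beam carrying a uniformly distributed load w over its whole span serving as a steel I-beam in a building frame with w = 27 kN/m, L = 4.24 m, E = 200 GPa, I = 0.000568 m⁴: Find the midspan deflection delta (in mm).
Model: a simply supported beam carrying a uniformly distributed load w over its whole span, so delta = (5·w·L^4) / (384·E·I).
Convert to SI units:
  w = 27 kN/m = 27000 N/m
  E = 200 GPa = 2 × 10¹¹ Pa
Substitute:
  delta = (5 × 27000 × 4.24^4) / (384 × (2 × 10¹¹) × 0.000568)
  delta = 0.001 m
Convert: delta = 0.001 m = 1 mm
Final answer: delta = 1 mm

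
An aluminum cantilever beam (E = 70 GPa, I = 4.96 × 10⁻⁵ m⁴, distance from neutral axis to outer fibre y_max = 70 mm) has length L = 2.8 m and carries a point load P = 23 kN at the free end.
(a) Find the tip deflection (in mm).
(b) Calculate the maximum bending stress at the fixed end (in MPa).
(a) Tip deflection of a cantilever with an end point load: δ = P·L^3 / (3·E·I). Convert P = 23 kN = 23000 N, E = 70 GPa = 7 × 10¹⁰ Pa.
  δ = (23000 × 2.8^3) / (3 × (7 × 10¹⁰) × (4.96 × 10⁻⁵)) = 0.04847 m = 48.47 mm
(b) Maximum bending moment at the fixed end: M = P·L = 23000 × 2.8 = 64400 N·m. Convert y_max = 70 mm = 0.07 m.
  σ = M·y_max / I = (64400 × 0.07) / (4.96 × 10⁻⁵) = 9.089 × 10⁷ Pa = 90.89 MPa
Final answer: (a) δ = 48.47 mm, (b) σ = 90.89 MPa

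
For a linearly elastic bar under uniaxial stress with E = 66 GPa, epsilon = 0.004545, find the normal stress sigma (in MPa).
Model: a linearly elastic bar under uniaxial stress, so epsilon = sigma / E.
Solve for sigma: sigma = epsilon·E.
Convert to SI units:
  E = 66 GPa = 6.6 × 10¹⁰ Pa
Substitute:
  sigma = 0.004545 × (6.6 × 10¹⁰)
  sigma = 3 × 10⁸ Pa
Convert: sigma = 3 × 10⁸ Pa = 300 MPa
Final answer: sigma = 300 MPa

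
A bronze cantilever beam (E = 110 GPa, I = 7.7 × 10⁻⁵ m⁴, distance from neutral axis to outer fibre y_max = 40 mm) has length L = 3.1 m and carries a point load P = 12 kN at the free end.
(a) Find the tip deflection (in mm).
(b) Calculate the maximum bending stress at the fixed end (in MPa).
(a) Tip deflection of a cantilever with an end point load: δ = P·L^3 / (3·E·I). Convert P = 12 kN = 12000 N, E = 110 GPa = 1.1 × 10¹¹ Pa.
  δ = (12000 × 3.1^3) / (3 × (1.1 × 10¹¹) × (7.7 × 10⁻⁵)) = 0.01407 m = 14.07 mm
(b) Maximum bending moment at the fixed end: M = P·L = 12000 × 3.1 = 37200 N·m. Convert y_max = 40 mm = 0.04 m.
  σ = M·y_max / I = (37200 × 0.04) / (7.7 × 10⁻⁵) = 1.932 × 10⁷ Pa = 19.32 MPa
Final answer: (a) δ = 14.07 mm, (b) σ = 19.32 MPa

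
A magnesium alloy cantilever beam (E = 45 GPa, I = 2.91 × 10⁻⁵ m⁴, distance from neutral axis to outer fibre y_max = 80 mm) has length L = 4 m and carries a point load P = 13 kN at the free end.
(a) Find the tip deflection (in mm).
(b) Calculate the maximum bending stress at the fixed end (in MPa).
(a) Tip deflection of a cantilever with an end point load: δ = P·L^3 / (3·E·I). Convert P = 13 kN = 13000 N, E = 45 GPa = 4.5 × 10¹⁰ Pa.
  δ = (13000 × 4^3) / (3 × (4.5 × 10¹⁰) × (2.91 × 10⁻⁵)) = 0.2118 m = 211.8 mm
(b) Maximum bending moment at the fixed end: M = P·L = 13000 × 4 = 52000 N·m. Convert y_max = 80 mm = 0.08 m.
  σ = M·y_max / I = (52000 × 0.08) / (2.91 × 10⁻⁵) = 1.43 × 10⁸ Pa = 143 MPa
Final answer: (a) δ = 211.8 mm, (b) σ = 143 MPa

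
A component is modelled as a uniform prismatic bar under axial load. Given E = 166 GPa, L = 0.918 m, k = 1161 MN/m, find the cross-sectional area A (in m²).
Model: a uniform prismatic bar under axial load, so k = (A·E) / L.
Solve for A: A = (k·L) / E.
Convert to SI units:
  E = 166 GPa = 1.66 × 10¹¹ Pa
  k = 1161 MN/m = 1.161 × 10⁹ N/m
Substitute:
  A = ((1.161 × 10⁹) × 0.918) / (1.66 × 10¹¹)
  A = 0.00642 m²
Final answer: A = 0.00642 m²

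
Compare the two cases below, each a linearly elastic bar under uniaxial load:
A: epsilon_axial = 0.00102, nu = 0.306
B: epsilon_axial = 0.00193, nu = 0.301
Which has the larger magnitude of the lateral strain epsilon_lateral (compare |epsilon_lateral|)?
Model: a linearly elastic bar under uniaxial load, so epsilon_lateral = -nu·epsilon_axial (SI units).
  A: epsilon_lateral = -(0.306 × 0.00102) = -0.0003121
  B: epsilon_lateral = -(0.301 × 0.00193) = -0.0005809
|epsilon_lateral|: A = 0.0003121, B = 0.0005809, so B is larger in magnitude.
Final answer: B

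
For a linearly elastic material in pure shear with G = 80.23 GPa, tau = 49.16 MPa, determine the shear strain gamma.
Model: a linearly elastic material in pure shear, so tau = G·gamma.
Solve for gamma: gamma = tau / G.
Convert to SI units:
  G = 80.23 GPa = 8.023 × 10¹⁰ Pa
  tau = 49.16 MPa = 4.916 × 10⁷ Pa
Substitute:
  gamma = (4.916 × 10⁷) / (8.023 × 10¹⁰)
  gamma = 0.0006127
Final answer: gamma = 0.0006127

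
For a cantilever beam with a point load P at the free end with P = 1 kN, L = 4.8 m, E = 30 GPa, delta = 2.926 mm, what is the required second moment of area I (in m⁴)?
Model: a cantilever beam with a point load P at the free end, so delta = (P·L^3) / (3·E·I).
Solve for I: I = (P·L^3) / (3·delta·E).
Convert to SI units:
  P = 1 kN = 1000 N
  E = 30 GPa = 3 × 10¹⁰ Pa
  delta = 2.926 mm = 0.002926 m
Substitute:
  I = (1000 × 4.8^3) / (3 × 0.002926 × (3 × 10¹⁰))
  I = 0.00042 m⁴
Final answer: I = 0.00042 m⁴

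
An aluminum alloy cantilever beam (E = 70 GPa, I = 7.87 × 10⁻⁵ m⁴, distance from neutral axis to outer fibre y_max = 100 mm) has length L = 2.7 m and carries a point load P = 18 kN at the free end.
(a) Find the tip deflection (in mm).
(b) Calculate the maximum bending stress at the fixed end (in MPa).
(a) Tip deflection of a cantilever with an end point load: δ = P·L^3 / (3·E·I). Convert P = 18 kN = 18000 N, E = 70 GPa = 7 × 10¹⁰ Pa.
  δ = (18000 × 2.7^3) / (3 × (7 × 10¹⁰) × (7.87 × 10⁻⁵)) = 0.02144 m = 21.44 mm
(b) Maximum bending moment at the fixed end: M = P·L = 18000 × 2.7 = 48600 N·m. Convert y_max = 100 mm = 0.1 m.
  σ = M·y_max / I = (48600 × 0.1) / (7.87 × 10⁻⁵) = 6.175 × 10⁷ Pa = 61.75 MPa
Final answer: (a) δ = 21.44 mm, (b) σ = 61.75 MPa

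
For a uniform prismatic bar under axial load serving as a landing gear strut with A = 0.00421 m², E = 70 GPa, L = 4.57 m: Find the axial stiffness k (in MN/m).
Model: a uniform prismatic bar under axial load, so k = (A·E) / L.
Convert to SI units:
  E = 70 GPa = 7 × 10¹⁰ Pa
Substitute:
  k = (0.00421 × (7 × 10¹⁰)) / 4.57
  k = 6.449 × 10⁷ N/m
Convert: k = 6.449 × 10⁷ N/m = 64.49 MN/m
Final answer: k = 64.49 MN/m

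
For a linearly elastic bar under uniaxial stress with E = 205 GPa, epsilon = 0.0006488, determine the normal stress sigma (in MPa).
Model: a linearly elastic bar under uniaxial stress, so epsilon = sigma / E.
Solve for sigma: sigma = epsilon·E.
Convert to SI units:
  E = 205 GPa = 2.05 × 10¹¹ Pa
Substitute:
  sigma = 0.0006488 × (2.05 × 10¹¹)
  sigma = 1.33 × 10⁸ Pa
Convert: sigma = 1.33 × 10⁸ Pa = 133 MPa
Final answer: sigma = 133 MPa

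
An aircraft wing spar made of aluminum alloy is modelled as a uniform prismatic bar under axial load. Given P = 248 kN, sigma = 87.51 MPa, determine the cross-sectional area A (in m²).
Model: a uniform prismatic bar under axial load, so sigma = P / A.
Solve for A: A = P / sigma.
Convert to SI units:
  P = 248 kN = 248000 N
  sigma = 87.51 MPa = 8.751 × 10⁷ Pa
Substitute:
  A = 248000 / (8.751 × 10⁷)
  A = 0.002834 m²
Final answer: A = 0.002834 m²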